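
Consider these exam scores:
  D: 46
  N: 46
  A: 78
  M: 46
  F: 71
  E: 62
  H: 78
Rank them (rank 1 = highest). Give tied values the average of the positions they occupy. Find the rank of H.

Sorted (descending): 78, 78, 71, 62, 46, 46, 46
The 2 values of 78 occupy positions 1–2 → average rank (1+2)/2 = 1.5.
The 3 values of 46 occupy positions 5–7 → average rank 6.
H has value 78 → rank 1.5.

1.5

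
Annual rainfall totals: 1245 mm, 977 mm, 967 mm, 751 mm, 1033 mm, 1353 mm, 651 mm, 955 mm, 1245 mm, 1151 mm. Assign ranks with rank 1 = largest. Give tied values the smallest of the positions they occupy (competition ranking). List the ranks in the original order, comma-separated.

2, 6, 7, 9, 5, 1, 10, 8, 2, 4

Sorted (descending): 1353, 1245, 1245, 1151, 1033, 977, 967, 955, 751, 651
The 2 values of 1245 occupy positions 2–3 → each gets rank 2.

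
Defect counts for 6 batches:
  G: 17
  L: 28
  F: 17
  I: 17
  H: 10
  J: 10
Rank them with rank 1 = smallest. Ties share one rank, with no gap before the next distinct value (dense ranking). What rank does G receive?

2

Sorted (ascending): 10, 10, 17, 17, 17, 28
The 2 values of 10 share dense rank 1.
The 3 values of 17 share dense rank 2.
Remaining distinct values take the next consecutive integers.
G has value 17 → rank 2.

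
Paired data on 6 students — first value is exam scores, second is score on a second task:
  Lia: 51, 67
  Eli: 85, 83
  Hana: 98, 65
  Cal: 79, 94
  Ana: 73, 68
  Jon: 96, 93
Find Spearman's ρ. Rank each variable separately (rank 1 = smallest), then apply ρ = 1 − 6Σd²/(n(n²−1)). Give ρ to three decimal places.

Ranks of variable 1: 1, 4, 6, 3, 2, 5
Ranks of variable 2: 2, 4, 1, 6, 3, 5
d = r₁ − r₂: -1, 0, 5, -3, -1, 0
d²: 1, 0, 25, 9, 1, 0; Σd² = 36
ρ = 1 − 6·36/(6·35) = 1 − 216/210 = -0.029

-0.029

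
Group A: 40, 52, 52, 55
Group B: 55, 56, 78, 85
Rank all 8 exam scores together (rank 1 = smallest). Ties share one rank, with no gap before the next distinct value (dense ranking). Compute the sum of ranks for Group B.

Sorted (ascending): 40, 52, 52, 55, 55, 56, 78, 85
The 2 values of 52 share dense rank 2.
The 2 values of 55 share dense rank 3.
Remaining distinct values take the next consecutive integers.
Group B values → pooled ranks: 55→3, 56→4, 78→5, 85→6
Rank sum = 3 + 4 + 5 + 6 = 18

18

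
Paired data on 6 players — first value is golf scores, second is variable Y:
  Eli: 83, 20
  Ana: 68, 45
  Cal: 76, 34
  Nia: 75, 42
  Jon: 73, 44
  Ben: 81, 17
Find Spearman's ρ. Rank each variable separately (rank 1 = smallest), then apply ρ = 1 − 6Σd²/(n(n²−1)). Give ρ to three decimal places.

-0.943

Ranks of variable 1: 6, 1, 4, 3, 2, 5
Ranks of variable 2: 2, 6, 3, 4, 5, 1
d = r₁ − r₂: 4, -5, 1, -1, -3, 4
d²: 16, 25, 1, 1, 9, 16; Σd² = 68
ρ = 1 − 6·68/(6·35) = 1 − 408/210 = -0.943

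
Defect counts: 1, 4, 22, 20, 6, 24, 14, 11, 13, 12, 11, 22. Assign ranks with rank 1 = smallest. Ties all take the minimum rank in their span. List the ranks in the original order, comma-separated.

1, 2, 10, 9, 3, 12, 8, 4, 7, 6, 4, 10

Sorted (ascending): 1, 4, 6, 11, 11, 12, 13, 14, 20, 22, 22, 24
The 2 values of 11 occupy positions 4–5 → each gets rank 4.
The 2 values of 22 occupy positions 10–11 → each gets rank 10.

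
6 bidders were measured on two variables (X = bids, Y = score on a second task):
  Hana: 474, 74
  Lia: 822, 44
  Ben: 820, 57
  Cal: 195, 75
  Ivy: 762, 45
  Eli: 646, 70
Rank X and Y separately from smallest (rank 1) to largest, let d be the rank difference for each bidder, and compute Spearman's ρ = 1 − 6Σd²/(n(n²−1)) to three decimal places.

-0.943

Ranks of variable 1: 2, 6, 5, 1, 4, 3
Ranks of variable 2: 5, 1, 3, 6, 2, 4
d = r₁ − r₂: -3, 5, 2, -5, 2, -1
d²: 9, 25, 4, 25, 4, 1; Σd² = 68
ρ = 1 − 6·68/(6·35) = 1 − 408/210 = -0.943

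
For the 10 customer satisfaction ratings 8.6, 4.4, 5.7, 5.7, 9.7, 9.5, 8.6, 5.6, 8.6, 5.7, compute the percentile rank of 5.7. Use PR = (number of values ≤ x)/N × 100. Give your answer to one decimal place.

N = 10.
Strictly below 5.7: 2. Equal to 5.7: 3.
PR = 5/10 × 100 = 50.0

50.0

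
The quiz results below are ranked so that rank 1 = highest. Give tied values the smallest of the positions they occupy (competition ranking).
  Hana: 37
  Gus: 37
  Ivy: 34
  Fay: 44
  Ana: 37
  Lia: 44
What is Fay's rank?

1

Sorted (descending): 44, 44, 37, 37, 37, 34
The 2 values of 44 occupy positions 1–2 → each gets rank 1.
The 3 values of 37 occupy positions 3–5 → each gets rank 3.
Fay has value 44 → rank 1.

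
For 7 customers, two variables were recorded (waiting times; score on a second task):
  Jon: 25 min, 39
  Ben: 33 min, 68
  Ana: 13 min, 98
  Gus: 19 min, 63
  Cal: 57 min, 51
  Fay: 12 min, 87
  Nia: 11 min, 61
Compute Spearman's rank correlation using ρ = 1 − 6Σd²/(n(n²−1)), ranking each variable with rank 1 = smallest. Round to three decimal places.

Ranks of variable 1: 5, 6, 3, 4, 7, 2, 1
Ranks of variable 2: 1, 5, 7, 4, 2, 6, 3
d = r₁ − r₂: 4, 1, -4, 0, 5, -4, -2
d²: 16, 1, 16, 0, 25, 16, 4; Σd² = 78
ρ = 1 − 6·78/(7·48) = 1 − 468/336 = -0.393

-0.393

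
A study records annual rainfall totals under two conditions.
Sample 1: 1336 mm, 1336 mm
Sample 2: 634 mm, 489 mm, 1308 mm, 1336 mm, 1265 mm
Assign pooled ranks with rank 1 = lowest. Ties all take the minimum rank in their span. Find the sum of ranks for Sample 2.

Sorted (ascending): 489, 634, 1265, 1308, 1336, 1336, 1336
The 3 values of 1336 occupy positions 5–7 → each gets rank 5.
Sample 2 values → pooled ranks: 634→2, 489→1, 1308→4, 1336→5, 1265→3
Rank sum = 2 + 1 + 4 + 5 + 3 = 15

15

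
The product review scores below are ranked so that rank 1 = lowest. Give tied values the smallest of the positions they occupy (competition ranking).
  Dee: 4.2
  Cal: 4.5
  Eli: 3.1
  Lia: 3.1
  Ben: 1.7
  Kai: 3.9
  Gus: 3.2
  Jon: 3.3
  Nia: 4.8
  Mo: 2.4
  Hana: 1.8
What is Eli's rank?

4

Sorted (ascending): 1.7, 1.8, 2.4, 3.1, 3.1, 3.2, 3.3, 3.9, 4.2, 4.5, 4.8
The 2 values of 3.1 occupy positions 4–5 → each gets rank 4.
Eli has value 3.1 → rank 4.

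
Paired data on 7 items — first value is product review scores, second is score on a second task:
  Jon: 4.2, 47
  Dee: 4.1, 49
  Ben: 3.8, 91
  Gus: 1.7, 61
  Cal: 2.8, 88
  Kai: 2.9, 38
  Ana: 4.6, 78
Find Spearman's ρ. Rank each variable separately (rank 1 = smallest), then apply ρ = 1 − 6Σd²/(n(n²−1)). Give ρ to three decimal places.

-0.107

Ranks of variable 1: 6, 5, 4, 1, 2, 3, 7
Ranks of variable 2: 2, 3, 7, 4, 6, 1, 5
d = r₁ − r₂: 4, 2, -3, -3, -4, 2, 2
d²: 16, 4, 9, 9, 16, 4, 4; Σd² = 62
ρ = 1 − 6·62/(7·48) = 1 − 372/336 = -0.107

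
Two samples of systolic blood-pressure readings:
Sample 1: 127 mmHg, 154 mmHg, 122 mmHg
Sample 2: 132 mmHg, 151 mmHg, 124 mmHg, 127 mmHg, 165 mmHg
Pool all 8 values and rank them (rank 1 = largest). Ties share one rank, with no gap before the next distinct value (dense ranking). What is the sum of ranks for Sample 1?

14

Sorted (descending): 165, 154, 151, 132, 127, 127, 124, 122
The 2 values of 127 share dense rank 5.
Remaining distinct values take the next consecutive integers.
Sample 1 values → pooled ranks: 127→5, 154→2, 122→7
Rank sum = 5 + 2 + 7 = 14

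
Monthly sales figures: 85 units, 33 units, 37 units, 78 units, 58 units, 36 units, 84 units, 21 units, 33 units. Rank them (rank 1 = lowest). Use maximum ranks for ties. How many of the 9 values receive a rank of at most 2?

1

Sorted (ascending): 21, 33, 33, 36, 37, 58, 78, 84, 85
The 2 values of 33 occupy positions 2–3 → each gets rank 3.
Ranks ≤ 2: {1} → 1 value.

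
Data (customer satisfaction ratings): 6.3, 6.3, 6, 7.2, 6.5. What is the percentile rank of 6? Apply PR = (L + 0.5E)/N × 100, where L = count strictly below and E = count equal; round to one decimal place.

10.0

N = 5.
Strictly below 6: 0. Equal to 6: 1.
PR = (0 + 0.5·1)/5 × 100 = 10.0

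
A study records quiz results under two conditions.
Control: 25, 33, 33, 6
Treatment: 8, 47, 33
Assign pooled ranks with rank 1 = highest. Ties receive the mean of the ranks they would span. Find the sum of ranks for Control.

Sorted (descending): 47, 33, 33, 33, 25, 8, 6
The 3 values of 33 occupy positions 2–4 → average rank 3.
Control values → pooled ranks: 25→5, 33→3, 33→3, 6→7
Rank sum = 5 + 3 + 3 + 7 = 18

18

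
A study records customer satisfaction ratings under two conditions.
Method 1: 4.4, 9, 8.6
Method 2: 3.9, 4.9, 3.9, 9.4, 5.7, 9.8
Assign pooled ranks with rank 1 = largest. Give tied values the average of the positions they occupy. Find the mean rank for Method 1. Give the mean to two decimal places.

Sorted (descending): 9.8, 9.4, 9, 8.6, 5.7, 4.9, 4.4, 3.9, 3.9
The 2 values of 3.9 occupy positions 8–9 → average rank (8+9)/2 = 8.5.
Method 1 values → pooled ranks: 4.4→7, 9→3, 8.6→4
Mean rank = (7 + 3 + 4) / 3 = 4.67

4.67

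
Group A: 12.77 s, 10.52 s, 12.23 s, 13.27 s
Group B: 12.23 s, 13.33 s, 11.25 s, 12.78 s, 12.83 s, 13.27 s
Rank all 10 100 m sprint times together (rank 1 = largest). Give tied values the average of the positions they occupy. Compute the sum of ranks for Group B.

Sorted (descending): 13.33, 13.27, 13.27, 12.83, 12.78, 12.77, 12.23, 12.23, 11.25, 10.52
The 2 values of 13.27 occupy positions 2–3 → average rank (2+3)/2 = 2.5.
The 2 values of 12.23 occupy positions 7–8 → average rank (7+8)/2 = 7.5.
Group B values → pooled ranks: 12.23→7.5, 13.33→1, 11.25→9, 12.78→5, 12.83→4, 13.27→2.5
Rank sum = 7.5 + 1 + 9 + 5 + 4 + 2.5 = 29

29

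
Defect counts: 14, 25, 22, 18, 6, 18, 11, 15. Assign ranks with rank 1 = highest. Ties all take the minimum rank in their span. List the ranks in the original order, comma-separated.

Sorted (descending): 25, 22, 18, 18, 15, 14, 11, 6
The 2 values of 18 occupy positions 3–4 → each gets rank 3.

6, 1, 2, 3, 8, 3, 7, 5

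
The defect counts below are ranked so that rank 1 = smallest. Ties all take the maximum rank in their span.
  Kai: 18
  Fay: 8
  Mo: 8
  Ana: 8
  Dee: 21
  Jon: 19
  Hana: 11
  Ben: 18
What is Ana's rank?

Sorted (ascending): 8, 8, 8, 11, 18, 18, 19, 21
The 3 values of 8 occupy positions 1–3 → each gets rank 3.
The 2 values of 18 occupy positions 5–6 → each gets rank 6.
Ana has value 8 → rank 3.

3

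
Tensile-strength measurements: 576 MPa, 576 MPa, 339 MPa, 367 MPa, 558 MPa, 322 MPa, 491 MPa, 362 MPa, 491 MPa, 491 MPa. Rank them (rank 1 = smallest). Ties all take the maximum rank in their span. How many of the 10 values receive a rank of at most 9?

Sorted (ascending): 322, 339, 362, 367, 491, 491, 491, 558, 576, 576
The 3 values of 491 occupy positions 5–7 → each gets rank 7.
The 2 values of 576 occupy positions 9–10 → each gets rank 10.
Ranks ≤ 9: {1, 2, 3, 4, 7, 7, 7, 8} → 8 values.

8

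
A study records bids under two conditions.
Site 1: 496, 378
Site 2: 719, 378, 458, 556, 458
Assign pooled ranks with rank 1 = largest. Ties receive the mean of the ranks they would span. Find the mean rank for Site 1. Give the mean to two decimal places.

4.75

Sorted (descending): 719, 556, 496, 458, 458, 378, 378
The 2 values of 458 occupy positions 4–5 → average rank (4+5)/2 = 4.5.
The 2 values of 378 occupy positions 6–7 → average rank (6+7)/2 = 6.5.
Site 1 values → pooled ranks: 496→3, 378→6.5
Mean rank = (3 + 6.5) / 2 = 4.75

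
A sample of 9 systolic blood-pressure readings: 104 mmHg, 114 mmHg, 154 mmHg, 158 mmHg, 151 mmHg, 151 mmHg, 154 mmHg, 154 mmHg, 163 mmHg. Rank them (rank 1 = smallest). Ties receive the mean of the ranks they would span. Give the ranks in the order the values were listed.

1, 2, 6, 8, 3.5, 3.5, 6, 6, 9

Sorted (ascending): 104, 114, 151, 151, 154, 154, 154, 158, 163
The 2 values of 151 occupy positions 3–4 → average rank (3+4)/2 = 3.5.
The 3 values of 154 occupy positions 5–7 → average rank 6.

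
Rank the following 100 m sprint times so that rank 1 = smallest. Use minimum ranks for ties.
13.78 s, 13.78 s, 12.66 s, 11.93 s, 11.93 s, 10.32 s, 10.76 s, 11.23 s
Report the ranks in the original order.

7, 7, 6, 4, 4, 1, 2, 3

Sorted (ascending): 10.32, 10.76, 11.23, 11.93, 11.93, 12.66, 13.78, 13.78
The 2 values of 11.93 occupy positions 4–5 → each gets rank 4.
The 2 values of 13.78 occupy positions 7–8 → each gets rank 7.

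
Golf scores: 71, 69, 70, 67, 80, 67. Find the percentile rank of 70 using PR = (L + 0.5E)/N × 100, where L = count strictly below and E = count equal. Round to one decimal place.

58.3

N = 6.
Strictly below 70: 3. Equal to 70: 1.
PR = (3 + 0.5·1)/6 × 100 = 58.3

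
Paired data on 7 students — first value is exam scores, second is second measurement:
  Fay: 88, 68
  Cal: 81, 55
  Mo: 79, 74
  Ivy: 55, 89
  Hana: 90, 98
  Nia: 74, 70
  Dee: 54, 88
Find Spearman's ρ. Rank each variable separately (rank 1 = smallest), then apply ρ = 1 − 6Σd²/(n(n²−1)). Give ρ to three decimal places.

-0.143

Ranks of variable 1: 6, 5, 4, 2, 7, 3, 1
Ranks of variable 2: 2, 1, 4, 6, 7, 3, 5
d = r₁ − r₂: 4, 4, 0, -4, 0, 0, -4
d²: 16, 16, 0, 16, 0, 0, 16; Σd² = 64
ρ = 1 − 6·64/(7·48) = 1 − 384/336 = -0.143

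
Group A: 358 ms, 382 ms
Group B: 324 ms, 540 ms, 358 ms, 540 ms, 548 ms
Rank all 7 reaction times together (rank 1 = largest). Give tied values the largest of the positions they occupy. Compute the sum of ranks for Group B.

Sorted (descending): 548, 540, 540, 382, 358, 358, 324
The 2 values of 540 occupy positions 2–3 → each gets rank 3.
The 2 values of 358 occupy positions 5–6 → each gets rank 6.
Group B values → pooled ranks: 324→7, 540→3, 358→6, 540→3, 548→1
Rank sum = 7 + 3 + 6 + 3 + 1 = 20

20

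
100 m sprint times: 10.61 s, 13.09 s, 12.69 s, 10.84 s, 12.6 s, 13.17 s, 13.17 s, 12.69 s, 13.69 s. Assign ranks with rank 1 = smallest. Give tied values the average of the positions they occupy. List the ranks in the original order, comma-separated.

Sorted (ascending): 10.61, 10.84, 12.6, 12.69, 12.69, 13.09, 13.17, 13.17, 13.69
The 2 values of 12.69 occupy positions 4–5 → average rank (4+5)/2 = 4.5.
The 2 values of 13.17 occupy positions 7–8 → average rank (7+8)/2 = 7.5.

1, 6, 4.5, 2, 3, 7.5, 7.5, 4.5, 9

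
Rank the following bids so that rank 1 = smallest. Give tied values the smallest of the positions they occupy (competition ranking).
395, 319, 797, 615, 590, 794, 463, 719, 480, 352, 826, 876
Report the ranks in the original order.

Sorted (ascending): 319, 352, 395, 463, 480, 590, 615, 719, 794, 797, 826, 876
No ties — each value takes its position as its rank.

3, 1, 10, 7, 6, 9, 4, 8, 5, 2, 11, 12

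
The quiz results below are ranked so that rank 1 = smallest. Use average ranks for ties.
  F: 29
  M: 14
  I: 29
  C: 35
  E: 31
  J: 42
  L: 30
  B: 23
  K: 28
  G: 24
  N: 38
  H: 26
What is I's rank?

6.5

Sorted (ascending): 14, 23, 24, 26, 28, 29, 29, 30, 31, 35, 38, 42
The 2 values of 29 occupy positions 6–7 → average rank (6+7)/2 = 6.5.
I has value 29 → rank 6.5.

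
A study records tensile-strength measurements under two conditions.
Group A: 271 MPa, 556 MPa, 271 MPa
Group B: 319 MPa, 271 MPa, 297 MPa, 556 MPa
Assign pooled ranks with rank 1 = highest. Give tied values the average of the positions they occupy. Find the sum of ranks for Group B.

Sorted (descending): 556, 556, 319, 297, 271, 271, 271
The 2 values of 556 occupy positions 1–2 → average rank (1+2)/2 = 1.5.
The 3 values of 271 occupy positions 5–7 → average rank 6.
Group B values → pooled ranks: 319→3, 271→6, 297→4, 556→1.5
Rank sum = 3 + 6 + 4 + 1.5 = 14.5

14.5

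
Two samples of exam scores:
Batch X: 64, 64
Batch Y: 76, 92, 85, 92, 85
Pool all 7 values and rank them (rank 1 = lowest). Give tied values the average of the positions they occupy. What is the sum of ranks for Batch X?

Sorted (ascending): 64, 64, 76, 85, 85, 92, 92
The 2 values of 64 occupy positions 1–2 → average rank (1+2)/2 = 1.5.
The 2 values of 85 occupy positions 4–5 → average rank (4+5)/2 = 4.5.
The 2 values of 92 occupy positions 6–7 → average rank (6+7)/2 = 6.5.
Batch X values → pooled ranks: 64→1.5, 64→1.5
Rank sum = 1.5 + 1.5 = 3

3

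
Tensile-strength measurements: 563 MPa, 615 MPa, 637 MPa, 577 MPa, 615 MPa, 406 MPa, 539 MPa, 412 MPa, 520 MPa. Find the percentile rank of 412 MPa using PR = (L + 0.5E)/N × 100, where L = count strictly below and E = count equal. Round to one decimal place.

N = 9.
Strictly below 412: 1. Equal to 412: 1.
PR = (1 + 0.5·1)/9 × 100 = 16.7

16.7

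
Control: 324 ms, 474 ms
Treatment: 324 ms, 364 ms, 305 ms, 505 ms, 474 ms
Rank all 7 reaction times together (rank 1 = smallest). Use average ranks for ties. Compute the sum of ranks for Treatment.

20

Sorted (ascending): 305, 324, 324, 364, 474, 474, 505
The 2 values of 324 occupy positions 2–3 → average rank (2+3)/2 = 2.5.
The 2 values of 474 occupy positions 5–6 → average rank (5+6)/2 = 5.5.
Treatment values → pooled ranks: 324→2.5, 364→4, 305→1, 505→7, 474→5.5
Rank sum = 2.5 + 4 + 1 + 7 + 5.5 = 20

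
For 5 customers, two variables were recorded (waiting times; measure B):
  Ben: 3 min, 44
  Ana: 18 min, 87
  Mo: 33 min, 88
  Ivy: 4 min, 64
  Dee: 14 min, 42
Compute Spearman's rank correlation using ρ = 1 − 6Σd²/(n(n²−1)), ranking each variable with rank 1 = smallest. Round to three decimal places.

Ranks of variable 1: 1, 4, 5, 2, 3
Ranks of variable 2: 2, 4, 5, 3, 1
d = r₁ − r₂: -1, 0, 0, -1, 2
d²: 1, 0, 0, 1, 4; Σd² = 6
ρ = 1 − 6·6/(5·24) = 1 − 36/120 = 0.700

0.700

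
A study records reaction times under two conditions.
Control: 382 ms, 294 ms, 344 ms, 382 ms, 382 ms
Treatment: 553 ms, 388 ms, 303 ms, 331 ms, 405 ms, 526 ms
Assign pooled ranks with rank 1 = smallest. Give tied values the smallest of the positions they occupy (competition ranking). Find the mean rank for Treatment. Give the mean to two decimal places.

Sorted (ascending): 294, 303, 331, 344, 382, 382, 382, 388, 405, 526, 553
The 3 values of 382 occupy positions 5–7 → each gets rank 5.
Treatment values → pooled ranks: 553→11, 388→8, 303→2, 331→3, 405→9, 526→10
Mean rank = (11 + 8 + 2 + 3 + 9 + 10) / 6 = 7.17

7.17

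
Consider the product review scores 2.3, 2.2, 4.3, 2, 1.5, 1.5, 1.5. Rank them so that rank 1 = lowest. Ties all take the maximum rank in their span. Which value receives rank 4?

Sorted (ascending): 1.5, 1.5, 1.5, 2, 2.2, 2.3, 4.3
The 3 values of 1.5 occupy positions 1–3 → each gets rank 3.
Rank 4 → value 2.

2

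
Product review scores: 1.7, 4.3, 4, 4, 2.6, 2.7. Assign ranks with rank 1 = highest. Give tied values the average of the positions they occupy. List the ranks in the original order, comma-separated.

Sorted (descending): 4.3, 4, 4, 2.7, 2.6, 1.7
The 2 values of 4 occupy positions 2–3 → average rank (2+3)/2 = 2.5.

6, 1, 2.5, 2.5, 5, 4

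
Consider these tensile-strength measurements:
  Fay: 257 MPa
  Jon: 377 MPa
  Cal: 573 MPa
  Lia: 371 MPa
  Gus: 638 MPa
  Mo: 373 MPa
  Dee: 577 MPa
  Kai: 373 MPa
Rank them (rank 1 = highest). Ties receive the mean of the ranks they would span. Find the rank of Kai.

Sorted (descending): 638, 577, 573, 377, 373, 373, 371, 257
The 2 values of 373 occupy positions 5–6 → average rank (5+6)/2 = 5.5.
Kai has value 373 MPa → rank 5.5.

5.5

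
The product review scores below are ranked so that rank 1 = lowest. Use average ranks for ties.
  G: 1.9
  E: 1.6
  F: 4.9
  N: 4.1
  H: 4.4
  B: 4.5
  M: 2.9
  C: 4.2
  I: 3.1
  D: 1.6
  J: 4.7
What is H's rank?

8

Sorted (ascending): 1.6, 1.6, 1.9, 2.9, 3.1, 4.1, 4.2, 4.4, 4.5, 4.7, 4.9
The 2 values of 1.6 occupy positions 1–2 → average rank (1+2)/2 = 1.5.
H has value 4.4 → rank 8.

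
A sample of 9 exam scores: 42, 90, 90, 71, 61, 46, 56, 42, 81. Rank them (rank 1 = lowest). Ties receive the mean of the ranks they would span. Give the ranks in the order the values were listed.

Sorted (ascending): 42, 42, 46, 56, 61, 71, 81, 90, 90
The 2 values of 42 occupy positions 1–2 → average rank (1+2)/2 = 1.5.
The 2 values of 90 occupy positions 8–9 → average rank (8+9)/2 = 8.5.

1.5, 8.5, 8.5, 6, 5, 3, 4, 1.5, 7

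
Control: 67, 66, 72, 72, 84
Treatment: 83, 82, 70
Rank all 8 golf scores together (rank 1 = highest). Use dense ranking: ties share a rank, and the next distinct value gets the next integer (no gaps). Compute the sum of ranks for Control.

Sorted (descending): 84, 83, 82, 72, 72, 70, 67, 66
The 2 values of 72 share dense rank 4.
Remaining distinct values take the next consecutive integers.
Control values → pooled ranks: 67→6, 66→7, 72→4, 72→4, 84→1
Rank sum = 6 + 7 + 4 + 4 + 1 = 22

22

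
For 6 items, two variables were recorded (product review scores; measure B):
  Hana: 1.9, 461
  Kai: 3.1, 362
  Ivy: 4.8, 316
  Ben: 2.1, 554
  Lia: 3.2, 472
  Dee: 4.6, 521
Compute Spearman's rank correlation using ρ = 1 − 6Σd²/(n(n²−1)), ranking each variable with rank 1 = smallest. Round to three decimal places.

-0.314

Ranks of variable 1: 1, 3, 6, 2, 4, 5
Ranks of variable 2: 3, 2, 1, 6, 4, 5
d = r₁ − r₂: -2, 1, 5, -4, 0, 0
d²: 4, 1, 25, 16, 0, 0; Σd² = 46
ρ = 1 − 6·46/(6·35) = 1 − 276/210 = -0.314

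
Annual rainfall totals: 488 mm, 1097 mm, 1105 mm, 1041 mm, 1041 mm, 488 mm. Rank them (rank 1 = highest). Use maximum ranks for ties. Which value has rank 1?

1105

Sorted (descending): 1105, 1097, 1041, 1041, 488, 488
The 2 values of 1041 occupy positions 3–4 → each gets rank 4.
The 2 values of 488 occupy positions 5–6 → each gets rank 6.
Rank 1 → value 1105.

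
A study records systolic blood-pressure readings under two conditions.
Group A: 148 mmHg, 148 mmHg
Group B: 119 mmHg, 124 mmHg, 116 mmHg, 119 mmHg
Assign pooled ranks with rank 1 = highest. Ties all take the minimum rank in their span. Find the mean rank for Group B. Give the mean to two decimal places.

Sorted (descending): 148, 148, 124, 119, 119, 116
The 2 values of 148 occupy positions 1–2 → each gets rank 1.
The 2 values of 119 occupy positions 4–5 → each gets rank 4.
Group B values → pooled ranks: 119→4, 124→3, 116→6, 119→4
Mean rank = (4 + 3 + 6 + 4) / 4 = 4.25

4.25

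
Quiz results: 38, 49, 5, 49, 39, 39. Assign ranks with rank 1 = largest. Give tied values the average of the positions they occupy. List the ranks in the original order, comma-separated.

Sorted (descending): 49, 49, 39, 39, 38, 5
The 2 values of 49 occupy positions 1–2 → average rank (1+2)/2 = 1.5.
The 2 values of 39 occupy positions 3–4 → average rank (3+4)/2 = 3.5.

5, 1.5, 6, 1.5, 3.5, 3.5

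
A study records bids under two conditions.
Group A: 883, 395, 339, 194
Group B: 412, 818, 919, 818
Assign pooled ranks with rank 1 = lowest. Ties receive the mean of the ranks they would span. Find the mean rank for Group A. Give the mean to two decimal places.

Sorted (ascending): 194, 339, 395, 412, 818, 818, 883, 919
The 2 values of 818 occupy positions 5–6 → average rank (5+6)/2 = 5.5.
Group A values → pooled ranks: 883→7, 395→3, 339→2, 194→1
Mean rank = (7 + 3 + 2 + 1) / 4 = 3.25

3.25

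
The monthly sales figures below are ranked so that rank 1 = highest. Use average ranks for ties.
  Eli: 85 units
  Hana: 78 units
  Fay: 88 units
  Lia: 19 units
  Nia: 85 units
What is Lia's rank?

Sorted (descending): 88, 85, 85, 78, 19
The 2 values of 85 occupy positions 2–3 → average rank (2+3)/2 = 2.5.
Lia has value 19 units → rank 5.

5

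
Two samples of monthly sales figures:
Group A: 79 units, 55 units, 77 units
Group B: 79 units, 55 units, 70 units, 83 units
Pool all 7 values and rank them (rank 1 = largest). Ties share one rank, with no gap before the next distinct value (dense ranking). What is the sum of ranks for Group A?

Sorted (descending): 83, 79, 79, 77, 70, 55, 55
The 2 values of 79 share dense rank 2.
The 2 values of 55 share dense rank 5.
Remaining distinct values take the next consecutive integers.
Group A values → pooled ranks: 79→2, 55→5, 77→3
Rank sum = 2 + 5 + 3 = 10

10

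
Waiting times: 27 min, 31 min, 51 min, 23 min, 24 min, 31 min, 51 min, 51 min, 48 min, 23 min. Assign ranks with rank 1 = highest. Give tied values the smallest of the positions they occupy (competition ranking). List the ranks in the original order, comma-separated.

Sorted (descending): 51, 51, 51, 48, 31, 31, 27, 24, 23, 23
The 3 values of 51 occupy positions 1–3 → each gets rank 1.
The 2 values of 31 occupy positions 5–6 → each gets rank 5.
The 2 values of 23 occupy positions 9–10 → each gets rank 9.

7, 5, 1, 9, 8, 5, 1, 1, 4, 9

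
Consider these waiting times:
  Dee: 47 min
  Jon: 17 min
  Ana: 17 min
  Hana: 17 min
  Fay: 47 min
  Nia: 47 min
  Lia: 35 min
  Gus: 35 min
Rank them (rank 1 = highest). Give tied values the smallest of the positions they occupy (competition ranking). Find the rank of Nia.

Sorted (descending): 47, 47, 47, 35, 35, 17, 17, 17
The 3 values of 47 occupy positions 1–3 → each gets rank 1.
The 2 values of 35 occupy positions 4–5 → each gets rank 4.
The 3 values of 17 occupy positions 6–8 → each gets rank 6.
Nia has value 47 min → rank 1.

1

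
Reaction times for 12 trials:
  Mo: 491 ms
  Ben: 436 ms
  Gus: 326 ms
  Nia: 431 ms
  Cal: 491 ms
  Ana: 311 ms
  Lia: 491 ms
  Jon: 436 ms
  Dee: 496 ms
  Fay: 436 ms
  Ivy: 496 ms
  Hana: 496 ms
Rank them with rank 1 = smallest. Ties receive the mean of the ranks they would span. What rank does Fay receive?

5

Sorted (ascending): 311, 326, 431, 436, 436, 436, 491, 491, 491, 496, 496, 496
The 3 values of 436 occupy positions 4–6 → average rank 5.
The 3 values of 491 occupy positions 7–9 → average rank 8.
The 3 values of 496 occupy positions 10–12 → average rank 11.
Fay has value 436 ms → rank 5.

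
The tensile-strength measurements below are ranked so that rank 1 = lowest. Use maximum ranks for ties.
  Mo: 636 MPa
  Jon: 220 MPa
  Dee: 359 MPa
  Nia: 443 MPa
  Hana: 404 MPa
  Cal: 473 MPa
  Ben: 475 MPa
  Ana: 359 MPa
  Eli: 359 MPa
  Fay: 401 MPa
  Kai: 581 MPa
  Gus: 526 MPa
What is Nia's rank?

Sorted (ascending): 220, 359, 359, 359, 401, 404, 443, 473, 475, 526, 581, 636
The 3 values of 359 occupy positions 2–4 → each gets rank 4.
Nia has value 443 MPa → rank 7.

7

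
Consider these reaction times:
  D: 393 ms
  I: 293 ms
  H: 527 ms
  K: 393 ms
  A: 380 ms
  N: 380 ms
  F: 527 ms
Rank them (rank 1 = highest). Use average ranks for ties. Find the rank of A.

5.5

Sorted (descending): 527, 527, 393, 393, 380, 380, 293
The 2 values of 527 occupy positions 1–2 → average rank (1+2)/2 = 1.5.
The 2 values of 393 occupy positions 3–4 → average rank (3+4)/2 = 3.5.
The 2 values of 380 occupy positions 5–6 → average rank (5+6)/2 = 5.5.
A has value 380 ms → rank 5.5.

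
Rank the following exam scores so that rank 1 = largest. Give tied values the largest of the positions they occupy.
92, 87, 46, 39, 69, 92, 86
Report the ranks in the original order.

Sorted (descending): 92, 92, 87, 86, 69, 46, 39
The 2 values of 92 occupy positions 1–2 → each gets rank 2.

2, 3, 6, 7, 5, 2, 4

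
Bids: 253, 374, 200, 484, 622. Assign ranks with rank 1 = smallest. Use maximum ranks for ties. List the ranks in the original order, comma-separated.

Sorted (ascending): 200, 253, 374, 484, 622
No ties — each value takes its position as its rank.

2, 3, 1, 4, 5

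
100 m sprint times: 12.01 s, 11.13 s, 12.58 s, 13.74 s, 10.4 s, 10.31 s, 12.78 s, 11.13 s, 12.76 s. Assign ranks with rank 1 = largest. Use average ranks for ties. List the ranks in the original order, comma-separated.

Sorted (descending): 13.74, 12.78, 12.76, 12.58, 12.01, 11.13, 11.13, 10.4, 10.31
The 2 values of 11.13 occupy positions 6–7 → average rank (6+7)/2 = 6.5.

5, 6.5, 4, 1, 8, 9, 2, 6.5, 3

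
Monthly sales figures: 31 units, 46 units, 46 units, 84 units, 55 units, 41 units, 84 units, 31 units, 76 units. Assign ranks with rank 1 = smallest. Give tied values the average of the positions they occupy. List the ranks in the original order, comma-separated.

Sorted (ascending): 31, 31, 41, 46, 46, 55, 76, 84, 84
The 2 values of 31 occupy positions 1–2 → average rank (1+2)/2 = 1.5.
The 2 values of 46 occupy positions 4–5 → average rank (4+5)/2 = 4.5.
The 2 values of 84 occupy positions 8–9 → average rank (8+9)/2 = 8.5.

1.5, 4.5, 4.5, 8.5, 6, 3, 8.5, 1.5, 7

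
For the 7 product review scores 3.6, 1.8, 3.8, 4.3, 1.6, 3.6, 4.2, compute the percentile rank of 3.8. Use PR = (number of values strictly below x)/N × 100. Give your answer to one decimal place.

57.1

N = 7.
Strictly below 3.8: 4. Equal to 3.8: 1.
PR = 4/7 × 100 = 57.1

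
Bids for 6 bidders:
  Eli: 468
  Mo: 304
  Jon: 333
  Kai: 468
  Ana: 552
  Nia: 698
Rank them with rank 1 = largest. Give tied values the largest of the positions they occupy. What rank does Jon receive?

5

Sorted (descending): 698, 552, 468, 468, 333, 304
The 2 values of 468 occupy positions 3–4 → each gets rank 4.
Jon has value 333 → rank 5.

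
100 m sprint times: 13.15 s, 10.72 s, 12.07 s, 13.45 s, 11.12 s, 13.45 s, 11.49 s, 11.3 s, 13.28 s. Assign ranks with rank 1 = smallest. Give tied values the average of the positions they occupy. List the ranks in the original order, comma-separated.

Sorted (ascending): 10.72, 11.12, 11.3, 11.49, 12.07, 13.15, 13.28, 13.45, 13.45
The 2 values of 13.45 occupy positions 8–9 → average rank (8+9)/2 = 8.5.

6, 1, 5, 8.5, 2, 8.5, 4, 3, 7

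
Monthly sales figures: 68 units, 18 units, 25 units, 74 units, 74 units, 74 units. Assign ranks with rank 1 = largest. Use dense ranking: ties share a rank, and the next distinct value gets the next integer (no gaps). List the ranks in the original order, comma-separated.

Sorted (descending): 74, 74, 74, 68, 25, 18
The 3 values of 74 share dense rank 1.
Remaining distinct values take the next consecutive integers.

2, 4, 3, 1, 1, 1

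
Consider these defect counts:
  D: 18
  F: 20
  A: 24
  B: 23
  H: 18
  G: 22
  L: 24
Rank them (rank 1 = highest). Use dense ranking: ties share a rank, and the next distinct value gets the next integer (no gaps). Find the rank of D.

Sorted (descending): 24, 24, 23, 22, 20, 18, 18
The 2 values of 24 share dense rank 1.
The 2 values of 18 share dense rank 5.
Remaining distinct values take the next consecutive integers.
D has value 18 → rank 5.

5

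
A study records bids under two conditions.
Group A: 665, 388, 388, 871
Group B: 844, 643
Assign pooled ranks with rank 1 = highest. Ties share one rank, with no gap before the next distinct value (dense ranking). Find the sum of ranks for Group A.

Sorted (descending): 871, 844, 665, 643, 388, 388
The 2 values of 388 share dense rank 5.
Remaining distinct values take the next consecutive integers.
Group A values → pooled ranks: 665→3, 388→5, 388→5, 871→1
Rank sum = 3 + 5 + 5 + 1 = 14

14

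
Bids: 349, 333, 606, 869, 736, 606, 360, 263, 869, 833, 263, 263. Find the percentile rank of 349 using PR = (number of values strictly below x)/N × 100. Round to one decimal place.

N = 12.
Strictly below 349: 4. Equal to 349: 1.
PR = 4/12 × 100 = 33.3

33.3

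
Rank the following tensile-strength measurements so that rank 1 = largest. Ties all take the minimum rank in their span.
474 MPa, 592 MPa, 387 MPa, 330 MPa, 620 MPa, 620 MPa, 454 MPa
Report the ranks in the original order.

4, 3, 6, 7, 1, 1, 5

Sorted (descending): 620, 620, 592, 474, 454, 387, 330
The 2 values of 620 occupy positions 1–2 → each gets rank 1.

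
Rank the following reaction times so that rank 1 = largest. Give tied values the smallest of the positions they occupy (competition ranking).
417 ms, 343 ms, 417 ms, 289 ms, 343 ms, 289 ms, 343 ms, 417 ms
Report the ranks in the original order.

Sorted (descending): 417, 417, 417, 343, 343, 343, 289, 289
The 3 values of 417 occupy positions 1–3 → each gets rank 1.
The 3 values of 343 occupy positions 4–6 → each gets rank 4.
The 2 values of 289 occupy positions 7–8 → each gets rank 7.

1, 4, 1, 7, 4, 7, 4, 1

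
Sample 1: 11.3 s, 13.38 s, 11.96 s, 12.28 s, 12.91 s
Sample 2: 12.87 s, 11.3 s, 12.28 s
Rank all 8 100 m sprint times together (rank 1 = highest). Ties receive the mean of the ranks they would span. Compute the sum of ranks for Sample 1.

Sorted (descending): 13.38, 12.91, 12.87, 12.28, 12.28, 11.96, 11.3, 11.3
The 2 values of 12.28 occupy positions 4–5 → average rank (4+5)/2 = 4.5.
The 2 values of 11.3 occupy positions 7–8 → average rank (7+8)/2 = 7.5.
Sample 1 values → pooled ranks: 11.3→7.5, 13.38→1, 11.96→6, 12.28→4.5, 12.91→2
Rank sum = 7.5 + 1 + 6 + 4.5 + 2 = 21

21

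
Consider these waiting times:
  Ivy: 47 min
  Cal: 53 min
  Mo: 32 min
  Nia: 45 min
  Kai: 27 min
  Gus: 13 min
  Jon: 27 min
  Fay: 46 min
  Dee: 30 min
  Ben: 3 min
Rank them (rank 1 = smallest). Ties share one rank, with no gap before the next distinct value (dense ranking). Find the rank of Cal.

9

Sorted (ascending): 3, 13, 27, 27, 30, 32, 45, 46, 47, 53
The 2 values of 27 share dense rank 3.
Remaining distinct values take the next consecutive integers.
Cal has value 53 min → rank 9.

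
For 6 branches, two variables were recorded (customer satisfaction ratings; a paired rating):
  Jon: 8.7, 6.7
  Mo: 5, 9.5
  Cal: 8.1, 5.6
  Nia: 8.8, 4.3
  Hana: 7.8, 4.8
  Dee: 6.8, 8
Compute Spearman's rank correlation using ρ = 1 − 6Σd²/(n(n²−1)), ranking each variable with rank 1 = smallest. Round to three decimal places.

-0.771

Ranks of variable 1: 5, 1, 4, 6, 3, 2
Ranks of variable 2: 4, 6, 3, 1, 2, 5
d = r₁ − r₂: 1, -5, 1, 5, 1, -3
d²: 1, 25, 1, 25, 1, 9; Σd² = 62
ρ = 1 − 6·62/(6·35) = 1 − 372/210 = -0.771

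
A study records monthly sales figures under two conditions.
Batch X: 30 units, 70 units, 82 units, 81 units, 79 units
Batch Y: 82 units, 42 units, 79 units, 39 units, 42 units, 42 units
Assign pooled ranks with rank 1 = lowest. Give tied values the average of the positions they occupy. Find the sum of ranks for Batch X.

Sorted (ascending): 30, 39, 42, 42, 42, 70, 79, 79, 81, 82, 82
The 3 values of 42 occupy positions 3–5 → average rank 4.
The 2 values of 79 occupy positions 7–8 → average rank (7+8)/2 = 7.5.
The 2 values of 82 occupy positions 10–11 → average rank (10+11)/2 = 10.5.
Batch X values → pooled ranks: 30→1, 70→6, 82→10.5, 81→9, 79→7.5
Rank sum = 1 + 6 + 10.5 + 9 + 7.5 = 34

34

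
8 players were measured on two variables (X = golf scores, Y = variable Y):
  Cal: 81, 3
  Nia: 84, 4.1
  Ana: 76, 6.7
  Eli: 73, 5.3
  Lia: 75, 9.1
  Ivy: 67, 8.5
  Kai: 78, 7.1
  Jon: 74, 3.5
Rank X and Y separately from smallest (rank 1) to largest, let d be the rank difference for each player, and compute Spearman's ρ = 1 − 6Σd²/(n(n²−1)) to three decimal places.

Ranks of variable 1: 7, 8, 5, 2, 4, 1, 6, 3
Ranks of variable 2: 1, 3, 5, 4, 8, 7, 6, 2
d = r₁ − r₂: 6, 5, 0, -2, -4, -6, 0, 1
d²: 36, 25, 0, 4, 16, 36, 0, 1; Σd² = 118
ρ = 1 − 6·118/(8·63) = 1 − 708/504 = -0.405

-0.405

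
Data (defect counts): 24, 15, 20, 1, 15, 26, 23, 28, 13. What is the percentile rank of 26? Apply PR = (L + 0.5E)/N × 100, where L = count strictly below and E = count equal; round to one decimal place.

N = 9.
Strictly below 26: 7. Equal to 26: 1.
PR = (7 + 0.5·1)/9 × 100 = 83.3

83.3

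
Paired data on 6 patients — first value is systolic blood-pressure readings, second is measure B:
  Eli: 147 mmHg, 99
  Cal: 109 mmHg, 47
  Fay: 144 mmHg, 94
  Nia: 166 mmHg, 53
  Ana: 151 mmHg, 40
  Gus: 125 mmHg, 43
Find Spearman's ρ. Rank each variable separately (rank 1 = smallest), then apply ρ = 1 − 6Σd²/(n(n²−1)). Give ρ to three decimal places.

0.086

Ranks of variable 1: 4, 1, 3, 6, 5, 2
Ranks of variable 2: 6, 3, 5, 4, 1, 2
d = r₁ − r₂: -2, -2, -2, 2, 4, 0
d²: 4, 4, 4, 4, 16, 0; Σd² = 32
ρ = 1 − 6·32/(6·35) = 1 − 192/210 = 0.086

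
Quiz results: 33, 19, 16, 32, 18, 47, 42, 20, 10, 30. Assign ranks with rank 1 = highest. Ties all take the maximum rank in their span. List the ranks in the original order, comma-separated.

Sorted (descending): 47, 42, 33, 32, 30, 20, 19, 18, 16, 10
No ties — each value takes its position as its rank.

3, 7, 9, 4, 8, 1, 2, 6, 10, 5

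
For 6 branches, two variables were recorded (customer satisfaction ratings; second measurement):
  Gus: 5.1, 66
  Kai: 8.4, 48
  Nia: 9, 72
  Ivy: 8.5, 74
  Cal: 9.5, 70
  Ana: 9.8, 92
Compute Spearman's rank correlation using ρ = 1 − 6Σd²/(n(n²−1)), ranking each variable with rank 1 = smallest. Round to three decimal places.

0.714

Ranks of variable 1: 1, 2, 4, 3, 5, 6
Ranks of variable 2: 2, 1, 4, 5, 3, 6
d = r₁ − r₂: -1, 1, 0, -2, 2, 0
d²: 1, 1, 0, 4, 4, 0; Σd² = 10
ρ = 1 − 6·10/(6·35) = 1 − 60/210 = 0.714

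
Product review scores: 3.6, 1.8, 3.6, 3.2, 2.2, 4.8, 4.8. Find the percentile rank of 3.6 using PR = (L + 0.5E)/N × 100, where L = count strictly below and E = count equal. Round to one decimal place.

N = 7.
Strictly below 3.6: 3. Equal to 3.6: 2.
PR = (3 + 0.5·2)/7 × 100 = 57.1

57.1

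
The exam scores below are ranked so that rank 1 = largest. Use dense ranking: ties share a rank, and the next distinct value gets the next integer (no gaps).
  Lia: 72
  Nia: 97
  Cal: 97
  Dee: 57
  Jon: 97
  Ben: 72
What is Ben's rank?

2

Sorted (descending): 97, 97, 97, 72, 72, 57
The 3 values of 97 share dense rank 1.
The 2 values of 72 share dense rank 2.
Remaining distinct values take the next consecutive integers.
Ben has value 72 → rank 2.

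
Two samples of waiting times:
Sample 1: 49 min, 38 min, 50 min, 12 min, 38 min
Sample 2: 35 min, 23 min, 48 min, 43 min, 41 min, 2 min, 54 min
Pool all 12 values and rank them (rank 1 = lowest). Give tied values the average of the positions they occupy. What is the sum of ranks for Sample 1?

34

Sorted (ascending): 2, 12, 23, 35, 38, 38, 41, 43, 48, 49, 50, 54
The 2 values of 38 occupy positions 5–6 → average rank (5+6)/2 = 5.5.
Sample 1 values → pooled ranks: 49→10, 38→5.5, 50→11, 12→2, 38→5.5
Rank sum = 10 + 5.5 + 11 + 2 + 5.5 = 34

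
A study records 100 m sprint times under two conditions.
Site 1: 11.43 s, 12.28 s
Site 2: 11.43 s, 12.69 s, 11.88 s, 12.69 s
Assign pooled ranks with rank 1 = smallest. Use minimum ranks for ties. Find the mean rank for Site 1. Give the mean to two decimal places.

2.50

Sorted (ascending): 11.43, 11.43, 11.88, 12.28, 12.69, 12.69
The 2 values of 11.43 occupy positions 1–2 → each gets rank 1.
The 2 values of 12.69 occupy positions 5–6 → each gets rank 5.
Site 1 values → pooled ranks: 11.43→1, 12.28→4
Mean rank = (1 + 4) / 2 = 2.50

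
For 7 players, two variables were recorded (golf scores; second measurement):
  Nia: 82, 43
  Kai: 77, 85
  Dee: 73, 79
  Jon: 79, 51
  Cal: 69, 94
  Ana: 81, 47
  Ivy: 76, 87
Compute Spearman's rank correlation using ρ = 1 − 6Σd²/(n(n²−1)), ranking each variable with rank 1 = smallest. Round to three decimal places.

-0.893

Ranks of variable 1: 7, 4, 2, 5, 1, 6, 3
Ranks of variable 2: 1, 5, 4, 3, 7, 2, 6
d = r₁ − r₂: 6, -1, -2, 2, -6, 4, -3
d²: 36, 1, 4, 4, 36, 16, 9; Σd² = 106
ρ = 1 − 6·106/(7·48) = 1 − 636/336 = -0.893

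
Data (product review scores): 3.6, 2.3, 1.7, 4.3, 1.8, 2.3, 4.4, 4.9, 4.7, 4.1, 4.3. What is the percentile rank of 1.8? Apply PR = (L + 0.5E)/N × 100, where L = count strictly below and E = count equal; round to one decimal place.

13.6

N = 11.
Strictly below 1.8: 1. Equal to 1.8: 1.
PR = (1 + 0.5·1)/11 × 100 = 13.6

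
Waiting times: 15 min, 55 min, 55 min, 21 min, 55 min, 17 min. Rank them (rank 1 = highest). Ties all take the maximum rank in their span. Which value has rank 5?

Sorted (descending): 55, 55, 55, 21, 17, 15
The 3 values of 55 occupy positions 1–3 → each gets rank 3.
Rank 5 → value 17.

17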